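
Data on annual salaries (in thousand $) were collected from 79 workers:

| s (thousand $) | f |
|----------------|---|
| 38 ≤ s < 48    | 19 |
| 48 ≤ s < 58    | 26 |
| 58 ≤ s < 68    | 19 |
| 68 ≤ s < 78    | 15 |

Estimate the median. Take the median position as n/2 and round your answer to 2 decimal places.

Cumulative frequencies: 19, 45, 64, 79
n = 79; position = n/2 = 39.5.
This falls in the class 48 ≤ s < 58: L = 48, F = 19, f = 26, h = 10.
Median ≈ 48 + ((39.5 − 19) / 26) × 10 = 55.8846

55.88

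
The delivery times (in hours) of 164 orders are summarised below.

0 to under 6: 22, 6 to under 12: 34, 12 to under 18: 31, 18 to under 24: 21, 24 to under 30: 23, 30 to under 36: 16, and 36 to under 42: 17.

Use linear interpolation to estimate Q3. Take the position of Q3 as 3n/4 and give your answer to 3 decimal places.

Cumulative frequencies: 22, 56, 87, 108, 131, 147, 164
n = 164; position = 3n/4 = 123.
This falls in the class 24 to under 30: L = 24, F = 108, f = 23, h = 6.
Upper quartile ≈ 24 + ((123 − 108) / 23) × 6 = 27.9130

27.913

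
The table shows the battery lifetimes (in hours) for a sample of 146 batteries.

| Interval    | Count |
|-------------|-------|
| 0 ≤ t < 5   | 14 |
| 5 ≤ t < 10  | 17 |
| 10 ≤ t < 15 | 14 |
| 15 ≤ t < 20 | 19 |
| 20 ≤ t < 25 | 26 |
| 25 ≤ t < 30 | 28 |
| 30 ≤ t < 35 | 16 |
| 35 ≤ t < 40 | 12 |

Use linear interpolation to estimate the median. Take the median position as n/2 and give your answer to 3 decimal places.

Cumulative frequencies: 14, 31, 45, 64, 90, 118, 134, 146
n = 146; position = n/2 = 73.
This falls in the class 20 ≤ t < 25: L = 20, F = 64, f = 26, h = 5.
Median ≈ 20 + ((73 − 64) / 26) × 5 = 21.7308

21.731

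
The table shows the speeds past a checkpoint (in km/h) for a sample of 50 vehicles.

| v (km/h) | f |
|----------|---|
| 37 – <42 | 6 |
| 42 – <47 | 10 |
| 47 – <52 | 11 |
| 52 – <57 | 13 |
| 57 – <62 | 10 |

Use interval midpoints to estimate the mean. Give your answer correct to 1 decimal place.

50.6

Midpoints: 39.5, 44.5, 49.5, 54.5, 59.5
Σfm = 6×39.5 + 10×44.5 + 11×49.5 + 13×54.5 + 10×59.5 = 2530
n = Σf = 50
Mean = 2530 / 50 = 50.6000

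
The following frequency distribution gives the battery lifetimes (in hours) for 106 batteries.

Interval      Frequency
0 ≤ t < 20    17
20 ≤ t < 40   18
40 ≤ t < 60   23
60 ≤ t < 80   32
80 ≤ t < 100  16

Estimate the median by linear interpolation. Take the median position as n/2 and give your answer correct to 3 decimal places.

Cumulative frequencies: 17, 35, 58, 90, 106
n = 106; position = n/2 = 53.
This falls in the class 40 ≤ t < 60: L = 40, F = 35, f = 23, h = 20.
Median ≈ 40 + ((53 − 35) / 23) × 20 = 55.6522

55.652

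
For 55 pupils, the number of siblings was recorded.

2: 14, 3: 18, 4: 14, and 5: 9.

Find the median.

Cumulative frequencies: 14, 32, 46, 55
n = 55, so the median is the value in position (n+1)/2 = 28.
Position 28 falls at value 3.

3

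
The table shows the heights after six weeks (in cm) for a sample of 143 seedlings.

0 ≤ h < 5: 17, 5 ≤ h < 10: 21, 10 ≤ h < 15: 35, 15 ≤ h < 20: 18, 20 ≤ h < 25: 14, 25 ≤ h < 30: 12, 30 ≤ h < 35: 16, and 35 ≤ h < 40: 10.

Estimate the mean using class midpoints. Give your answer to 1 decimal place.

17.4

Midpoints: 2.5, 7.5, 12.5, 17.5, 22.5, 27.5, 32.5, 37.5
Σfm = 17×2.5 + 21×7.5 + 35×12.5 + 18×17.5 + 14×22.5 + 12×27.5 + 16×32.5 + 10×37.5 = 2492.5
n = Σf = 143
Mean = 2492.5 / 143 = 17.4301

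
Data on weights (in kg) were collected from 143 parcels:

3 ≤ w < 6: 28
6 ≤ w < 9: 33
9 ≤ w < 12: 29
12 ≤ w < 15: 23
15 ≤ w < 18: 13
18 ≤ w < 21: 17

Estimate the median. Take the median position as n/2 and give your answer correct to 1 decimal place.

Cumulative frequencies: 28, 61, 90, 113, 126, 143
n = 143; position = n/2 = 71.5.
This falls in the class 9 ≤ w < 12: L = 9, F = 61, f = 29, h = 3.
Median ≈ 9 + ((71.5 − 61) / 29) × 3 = 10.0862

10.1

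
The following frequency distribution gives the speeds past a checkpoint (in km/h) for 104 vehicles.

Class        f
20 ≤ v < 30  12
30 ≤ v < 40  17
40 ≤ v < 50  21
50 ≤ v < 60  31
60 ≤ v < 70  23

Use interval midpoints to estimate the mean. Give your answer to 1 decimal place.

48.5

Midpoints: 25, 35, 45, 55, 65
Σfm = 12×25 + 17×35 + 21×45 + 31×55 + 23×65 = 5040
n = Σf = 104
Mean = 5040 / 104 = 48.4615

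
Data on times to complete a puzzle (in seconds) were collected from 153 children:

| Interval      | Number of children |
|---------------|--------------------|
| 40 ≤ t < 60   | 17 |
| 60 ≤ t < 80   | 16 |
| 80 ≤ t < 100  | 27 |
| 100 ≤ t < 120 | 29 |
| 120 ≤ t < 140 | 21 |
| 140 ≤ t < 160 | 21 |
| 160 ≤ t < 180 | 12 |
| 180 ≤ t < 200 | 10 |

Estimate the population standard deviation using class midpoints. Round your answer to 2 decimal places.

Midpoints: 50, 70, 90, 110, 130, 150, 170, 190
n = 153, Σfm = 17410, mean = 113.7908
Σfm² = 2225700
Σf(m − x̄)² = Σfm² − (Σfm)²/n = 2225700 − 17410²/153 = 244601.3072
Population variance = 244601.3072 / 153 = 1598.7014
Standard deviation = √1598.7014 = 39.9838

39.98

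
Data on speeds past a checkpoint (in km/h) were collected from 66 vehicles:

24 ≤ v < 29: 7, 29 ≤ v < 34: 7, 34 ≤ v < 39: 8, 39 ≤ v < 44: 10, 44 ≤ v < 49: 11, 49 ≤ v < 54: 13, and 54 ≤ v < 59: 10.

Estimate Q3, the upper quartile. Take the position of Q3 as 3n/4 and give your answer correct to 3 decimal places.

Cumulative frequencies: 7, 14, 22, 32, 43, 56, 66
n = 66; position = 3n/4 = 49.5.
This falls in the class 49 ≤ v < 54: L = 49, F = 43, f = 13, h = 5.
Upper quartile ≈ 49 + ((49.5 − 43) / 13) × 5 = 51.5000

51.500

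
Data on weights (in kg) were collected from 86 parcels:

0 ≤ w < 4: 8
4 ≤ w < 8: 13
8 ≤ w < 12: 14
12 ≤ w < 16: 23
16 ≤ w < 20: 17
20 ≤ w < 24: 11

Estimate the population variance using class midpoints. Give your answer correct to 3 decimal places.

Midpoints: 2, 6, 10, 14, 18, 22
n = 86, Σfm = 1104, mean = 12.8372
Σfm² = 17240
Σf(m − x̄)² = Σfm² − (Σfm)²/n = 17240 − 1104²/86 = 3067.7209
Population variance = 3067.7209 / 86 = 35.6712

35.671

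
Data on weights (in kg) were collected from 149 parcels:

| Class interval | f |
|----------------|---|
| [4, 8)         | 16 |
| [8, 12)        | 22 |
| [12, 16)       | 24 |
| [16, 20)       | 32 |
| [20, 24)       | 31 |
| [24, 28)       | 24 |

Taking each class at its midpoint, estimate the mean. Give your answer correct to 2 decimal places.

Midpoints: 6, 10, 14, 18, 22, 26
Σfm = 16×6 + 22×10 + 24×14 + 32×18 + 31×22 + 24×26 = 2534
n = Σf = 149
Mean = 2534 / 149 = 17.0067

17.01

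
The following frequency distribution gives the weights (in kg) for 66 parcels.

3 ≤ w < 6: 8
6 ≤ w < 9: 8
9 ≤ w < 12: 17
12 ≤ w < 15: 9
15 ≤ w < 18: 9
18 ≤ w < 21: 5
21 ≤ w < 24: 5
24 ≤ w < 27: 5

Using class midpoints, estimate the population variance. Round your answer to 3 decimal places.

37.481

Midpoints: 4.5, 7.5, 10.5, 13.5, 16.5, 19.5, 22.5, 25.5
n = 66, Σfm = 882, mean = 13.3636
Σfm² = 14260.5
Σf(m − x̄)² = Σfm² − (Σfm)²/n = 14260.5 − 882²/66 = 2473.7727
Population variance = 2473.7727 / 66 = 37.4814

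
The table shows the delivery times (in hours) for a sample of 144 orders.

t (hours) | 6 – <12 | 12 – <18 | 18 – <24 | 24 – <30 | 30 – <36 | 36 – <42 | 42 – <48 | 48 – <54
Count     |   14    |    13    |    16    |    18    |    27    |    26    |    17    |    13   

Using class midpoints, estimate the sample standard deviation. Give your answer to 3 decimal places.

Midpoints: 9, 15, 21, 27, 33, 39, 45, 51
n = 144, Σfm = 4476, mean = 31.0833
Σfm² = 161424
Σf(m − x̄)² = Σfm² − (Σfm)²/n = 161424 − 4476²/144 = 22295.0000
Sample variance = 22295.0000 / 143 = 155.9091
Standard deviation = √155.9091 = 12.4864

12.486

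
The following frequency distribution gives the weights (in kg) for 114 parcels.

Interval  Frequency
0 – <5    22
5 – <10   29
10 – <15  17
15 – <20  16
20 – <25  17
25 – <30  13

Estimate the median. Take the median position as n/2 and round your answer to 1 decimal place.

11.8

Cumulative frequencies: 22, 51, 68, 84, 101, 114
n = 114; position = n/2 = 57.
This falls in the class 10 – <15: L = 10, F = 51, f = 17, h = 5.
Median ≈ 10 + ((57 − 51) / 17) × 5 = 11.7647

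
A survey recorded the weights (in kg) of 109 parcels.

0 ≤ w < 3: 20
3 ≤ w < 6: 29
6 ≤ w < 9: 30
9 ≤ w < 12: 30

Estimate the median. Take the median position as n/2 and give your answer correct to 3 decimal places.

Cumulative frequencies: 20, 49, 79, 109
n = 109; position = n/2 = 54.5.
This falls in the class 6 ≤ w < 9: L = 6, F = 49, f = 30, h = 3.
Median ≈ 6 + ((54.5 − 49) / 30) × 3 = 6.5500

6.550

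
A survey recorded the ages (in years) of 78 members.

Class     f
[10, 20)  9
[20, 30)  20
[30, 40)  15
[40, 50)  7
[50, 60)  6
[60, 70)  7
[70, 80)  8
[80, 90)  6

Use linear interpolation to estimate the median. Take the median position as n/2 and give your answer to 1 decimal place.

Cumulative frequencies: 9, 29, 44, 51, 57, 64, 72, 78
n = 78; position = n/2 = 39.
This falls in the class [30, 40): L = 30, F = 29, f = 15, h = 10.
Median ≈ 30 + ((39 − 29) / 15) × 10 = 36.6667

36.7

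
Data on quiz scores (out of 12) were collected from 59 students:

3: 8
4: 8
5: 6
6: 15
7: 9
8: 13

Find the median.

Cumulative frequencies: 8, 16, 22, 37, 46, 59
n = 59, so the median is the value in position (n+1)/2 = 30.
Position 30 falls at value 6.

6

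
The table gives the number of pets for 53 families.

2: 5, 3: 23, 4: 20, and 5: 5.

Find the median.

3

Cumulative frequencies: 5, 28, 48, 53
n = 53, so the median is the value in position (n+1)/2 = 27.
Position 27 falls at value 3.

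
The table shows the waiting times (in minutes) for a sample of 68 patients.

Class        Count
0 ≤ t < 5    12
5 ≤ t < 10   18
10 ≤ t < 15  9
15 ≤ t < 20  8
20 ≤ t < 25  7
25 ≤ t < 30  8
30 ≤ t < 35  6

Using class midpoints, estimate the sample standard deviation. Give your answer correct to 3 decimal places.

9.821

Midpoints: 2.5, 7.5, 12.5, 17.5, 22.5, 27.5, 32.5
n = 68, Σfm = 990, mean = 14.5588
Σfm² = 20875
Σf(m − x̄)² = Σfm² − (Σfm)²/n = 20875 − 990²/68 = 6461.7647
Sample variance = 6461.7647 / 67 = 96.4442
Standard deviation = √96.4442 = 9.8206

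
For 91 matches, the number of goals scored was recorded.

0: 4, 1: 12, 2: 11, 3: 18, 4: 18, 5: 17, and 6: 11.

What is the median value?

4

Cumulative frequencies: 4, 16, 27, 45, 63, 80, 91
n = 91, so the median is the value in position (n+1)/2 = 46.
Position 46 falls at value 4.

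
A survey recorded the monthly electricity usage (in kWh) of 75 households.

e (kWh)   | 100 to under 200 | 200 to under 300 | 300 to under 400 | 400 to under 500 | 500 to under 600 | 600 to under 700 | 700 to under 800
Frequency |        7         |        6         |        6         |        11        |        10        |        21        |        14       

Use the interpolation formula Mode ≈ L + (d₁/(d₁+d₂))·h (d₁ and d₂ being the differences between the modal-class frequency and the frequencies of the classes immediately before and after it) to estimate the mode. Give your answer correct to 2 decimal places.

661.11

Modal class: 600 to under 700 (highest frequency 21).
d₁ = 21 − 10 = 11, d₂ = 21 − 14 = 7
Mode ≈ 600 + (11/(11+7)) × 100 = 600 + 61.1111 = 661.1111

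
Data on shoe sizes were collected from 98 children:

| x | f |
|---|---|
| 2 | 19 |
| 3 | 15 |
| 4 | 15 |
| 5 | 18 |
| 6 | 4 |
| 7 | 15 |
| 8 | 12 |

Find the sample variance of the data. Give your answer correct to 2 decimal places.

Values: 2, 3, 4, 5, 6, 7, 8
n = 98, Σfx = 458, mean = 4.6735
Σfx² = 2548
Σf(x − x̄)² = Σfx² − (Σfx)²/n = 2548 − 458²/98 = 407.5510
Sample variance = 407.5510 / 97 = 4.2016

4.20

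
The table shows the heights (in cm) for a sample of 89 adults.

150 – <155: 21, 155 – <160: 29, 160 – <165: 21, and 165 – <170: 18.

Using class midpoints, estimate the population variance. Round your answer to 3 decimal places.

Midpoints: 152.5, 157.5, 162.5, 167.5
n = 89, Σfm = 14197.5, mean = 159.5225
Σfm² = 2267306.25
Σf(m − x̄)² = Σfm² − (Σfm)²/n = 2267306.25 − 14197.5²/89 = 2485.9551
Population variance = 2485.9551 / 89 = 27.9321

27.932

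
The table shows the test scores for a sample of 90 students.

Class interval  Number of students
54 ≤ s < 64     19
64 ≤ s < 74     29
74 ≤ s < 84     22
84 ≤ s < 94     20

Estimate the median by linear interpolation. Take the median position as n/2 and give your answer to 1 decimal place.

73.0

Cumulative frequencies: 19, 48, 70, 90
n = 90; position = n/2 = 45.
This falls in the class 64 ≤ s < 74: L = 64, F = 19, f = 29, h = 10.
Median ≈ 64 + ((45 − 19) / 29) × 10 = 72.9655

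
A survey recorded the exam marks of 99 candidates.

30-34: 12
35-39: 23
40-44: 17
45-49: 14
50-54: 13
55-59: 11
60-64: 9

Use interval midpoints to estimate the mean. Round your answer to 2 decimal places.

Midpoints: 32, 37, 42, 47, 52, 57, 62
Σfm = 12×32 + 23×37 + 17×42 + 14×47 + 13×52 + 11×57 + 9×62 = 4468
n = Σf = 99
Mean = 4468 / 99 = 45.1313

45.13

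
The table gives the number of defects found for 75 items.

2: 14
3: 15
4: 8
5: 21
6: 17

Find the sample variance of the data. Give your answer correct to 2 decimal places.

Values: 2, 3, 4, 5, 6
n = 75, Σfx = 312, mean = 4.1600
Σfx² = 1456
Σf(x − x̄)² = Σfx² − (Σfx)²/n = 1456 − 312²/75 = 158.0800
Sample variance = 158.0800 / 74 = 2.1362

2.14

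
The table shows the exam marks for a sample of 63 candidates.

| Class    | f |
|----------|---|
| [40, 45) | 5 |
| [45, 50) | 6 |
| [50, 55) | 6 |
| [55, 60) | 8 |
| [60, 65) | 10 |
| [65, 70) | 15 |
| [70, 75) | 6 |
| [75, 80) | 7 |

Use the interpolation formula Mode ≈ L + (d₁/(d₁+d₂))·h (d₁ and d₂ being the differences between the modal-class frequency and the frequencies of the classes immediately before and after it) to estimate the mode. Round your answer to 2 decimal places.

66.79

Modal class: [65, 70) (highest frequency 15).
d₁ = 15 − 10 = 5, d₂ = 15 − 6 = 9
Mode ≈ 65 + (5/(5+9)) × 5 = 65 + 1.7857 = 66.7857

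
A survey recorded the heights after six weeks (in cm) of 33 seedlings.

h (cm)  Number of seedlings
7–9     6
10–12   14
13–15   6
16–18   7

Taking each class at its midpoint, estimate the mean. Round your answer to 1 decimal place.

12.3

Midpoints: 8, 11, 14, 17
Σfm = 6×8 + 14×11 + 6×14 + 7×17 = 405
n = Σf = 33
Mean = 405 / 33 = 12.2727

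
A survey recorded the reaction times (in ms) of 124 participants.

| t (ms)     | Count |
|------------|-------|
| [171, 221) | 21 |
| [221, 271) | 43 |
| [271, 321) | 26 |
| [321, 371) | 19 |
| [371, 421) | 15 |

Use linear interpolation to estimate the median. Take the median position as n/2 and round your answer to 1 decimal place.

Cumulative frequencies: 21, 64, 90, 109, 124
n = 124; position = n/2 = 62.
This falls in the class [221, 271): L = 221, F = 21, f = 43, h = 50.
Median ≈ 221 + ((62 − 21) / 43) × 50 = 268.6744

268.7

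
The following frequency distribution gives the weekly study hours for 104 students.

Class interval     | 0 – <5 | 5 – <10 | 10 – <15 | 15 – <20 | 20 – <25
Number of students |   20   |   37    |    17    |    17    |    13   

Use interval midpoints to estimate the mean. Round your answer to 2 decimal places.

10.87

Midpoints: 2.5, 7.5, 12.5, 17.5, 22.5
Σfm = 20×2.5 + 37×7.5 + 17×12.5 + 17×17.5 + 13×22.5 = 1130
n = Σf = 104
Mean = 1130 / 104 = 10.8654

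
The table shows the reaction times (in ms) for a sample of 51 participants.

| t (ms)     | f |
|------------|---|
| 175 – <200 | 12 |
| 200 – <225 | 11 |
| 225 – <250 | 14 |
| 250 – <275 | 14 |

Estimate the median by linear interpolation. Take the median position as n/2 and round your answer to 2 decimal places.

Cumulative frequencies: 12, 23, 37, 51
n = 51; position = n/2 = 25.5.
This falls in the class 225 – <250: L = 225, F = 23, f = 14, h = 25.
Median ≈ 225 + ((25.5 − 23) / 14) × 25 = 229.4643

229.46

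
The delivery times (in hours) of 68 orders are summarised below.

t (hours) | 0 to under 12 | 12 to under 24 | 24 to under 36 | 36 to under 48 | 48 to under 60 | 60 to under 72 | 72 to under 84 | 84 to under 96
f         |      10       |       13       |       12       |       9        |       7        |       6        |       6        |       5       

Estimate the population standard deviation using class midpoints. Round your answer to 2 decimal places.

Midpoints: 6, 18, 30, 42, 54, 66, 78, 90
n = 68, Σfm = 2724, mean = 40.0588
Σfm² = 154800
Σf(m − x̄)² = Σfm² − (Σfm)²/n = 154800 − 2724²/68 = 45679.7647
Population variance = 45679.7647 / 68 = 671.7612
Standard deviation = √671.7612 = 25.9184

25.92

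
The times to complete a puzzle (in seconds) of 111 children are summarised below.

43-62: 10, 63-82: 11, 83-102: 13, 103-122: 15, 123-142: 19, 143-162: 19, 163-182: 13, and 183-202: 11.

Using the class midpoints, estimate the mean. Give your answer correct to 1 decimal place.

126.0

Midpoints: 52.5, 72.5, 92.5, 112.5, 132.5, 152.5, 172.5, 192.5
Σfm = 10×52.5 + 11×72.5 + 13×92.5 + 15×112.5 + 19×132.5 + 19×152.5 + 13×172.5 + 11×192.5 = 13987.5
n = Σf = 111
Mean = 13987.5 / 111 = 126.0135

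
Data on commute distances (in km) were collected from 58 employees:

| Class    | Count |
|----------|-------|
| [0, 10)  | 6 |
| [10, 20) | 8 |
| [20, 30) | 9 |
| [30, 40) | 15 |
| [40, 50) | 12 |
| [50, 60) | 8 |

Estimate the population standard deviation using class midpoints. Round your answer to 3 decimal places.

Midpoints: 5, 15, 25, 35, 45, 55
n = 58, Σfm = 1880, mean = 32.4138
Σfm² = 74450
Σf(m − x̄)² = Σfm² − (Σfm)²/n = 74450 − 1880²/58 = 13512.0690
Population variance = 13512.0690 / 58 = 232.9667
Standard deviation = √232.9667 = 15.2632

15.263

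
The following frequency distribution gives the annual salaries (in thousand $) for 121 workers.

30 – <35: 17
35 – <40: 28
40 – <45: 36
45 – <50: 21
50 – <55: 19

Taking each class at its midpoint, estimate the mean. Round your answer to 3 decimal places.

Midpoints: 32.5, 37.5, 42.5, 47.5, 52.5
Σfm = 17×32.5 + 28×37.5 + 36×42.5 + 21×47.5 + 19×52.5 = 5127.5
n = Σf = 121
Mean = 5127.5 / 121 = 42.3760

42.376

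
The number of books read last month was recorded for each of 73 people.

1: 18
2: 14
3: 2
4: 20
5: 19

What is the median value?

Cumulative frequencies: 18, 32, 34, 54, 73
n = 73, so the median is the value in position (n+1)/2 = 37.
Position 37 falls at value 4.

4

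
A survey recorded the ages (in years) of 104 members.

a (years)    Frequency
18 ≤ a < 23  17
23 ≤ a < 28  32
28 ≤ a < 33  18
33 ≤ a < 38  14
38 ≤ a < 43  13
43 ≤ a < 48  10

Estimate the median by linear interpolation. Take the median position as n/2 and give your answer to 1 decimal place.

28.8

Cumulative frequencies: 17, 49, 67, 81, 94, 104
n = 104; position = n/2 = 52.
This falls in the class 28 ≤ a < 33: L = 28, F = 49, f = 18, h = 5.
Median ≈ 28 + ((52 − 49) / 18) × 5 = 28.8333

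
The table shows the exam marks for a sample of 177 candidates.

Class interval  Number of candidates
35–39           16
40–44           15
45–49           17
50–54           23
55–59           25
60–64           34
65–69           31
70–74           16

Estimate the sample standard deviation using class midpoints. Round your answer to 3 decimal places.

10.534

Midpoints: 37, 42, 47, 52, 57, 62, 67, 72
n = 177, Σfm = 9979, mean = 56.3785
Σfm² = 582133
Σf(m − x̄)² = Σfm² − (Σfm)²/n = 582133 − 9979²/177 = 19531.6384
Sample variance = 19531.6384 / 176 = 110.9752
Standard deviation = √110.9752 = 10.5345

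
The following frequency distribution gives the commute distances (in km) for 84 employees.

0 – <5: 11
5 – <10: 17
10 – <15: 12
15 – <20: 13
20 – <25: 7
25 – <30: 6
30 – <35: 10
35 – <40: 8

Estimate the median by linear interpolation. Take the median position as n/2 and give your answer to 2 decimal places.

Cumulative frequencies: 11, 28, 40, 53, 60, 66, 76, 84
n = 84; position = n/2 = 42.
This falls in the class 15 – <20: L = 15, F = 40, f = 13, h = 5.
Median ≈ 15 + ((42 − 40) / 13) × 5 = 15.7692

15.77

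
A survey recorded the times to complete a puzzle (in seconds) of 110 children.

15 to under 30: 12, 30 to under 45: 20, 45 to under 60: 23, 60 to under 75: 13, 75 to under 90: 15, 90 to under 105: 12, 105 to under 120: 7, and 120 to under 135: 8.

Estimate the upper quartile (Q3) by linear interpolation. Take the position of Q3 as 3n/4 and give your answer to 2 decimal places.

89.50

Cumulative frequencies: 12, 32, 55, 68, 83, 95, 102, 110
n = 110; position = 3n/4 = 82.5.
This falls in the class 75 to under 90: L = 75, F = 68, f = 15, h = 15.
Upper quartile ≈ 75 + ((82.5 − 68) / 15) × 15 = 89.5000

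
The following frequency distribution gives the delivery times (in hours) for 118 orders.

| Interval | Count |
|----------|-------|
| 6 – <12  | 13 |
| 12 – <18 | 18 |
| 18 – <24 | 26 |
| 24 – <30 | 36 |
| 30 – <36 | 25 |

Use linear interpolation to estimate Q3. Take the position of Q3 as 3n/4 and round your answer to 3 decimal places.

Cumulative frequencies: 13, 31, 57, 93, 118
n = 118; position = 3n/4 = 88.5.
This falls in the class 24 – <30: L = 24, F = 57, f = 36, h = 6.
Upper quartile ≈ 24 + ((88.5 − 57) / 36) × 6 = 29.2500

29.250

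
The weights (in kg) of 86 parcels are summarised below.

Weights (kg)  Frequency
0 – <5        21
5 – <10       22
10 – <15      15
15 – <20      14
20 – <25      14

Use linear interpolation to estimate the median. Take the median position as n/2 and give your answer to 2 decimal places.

Cumulative frequencies: 21, 43, 58, 72, 86
n = 86; position = n/2 = 43.
This falls in the class 5 – <10: L = 5, F = 21, f = 22, h = 5.
Median ≈ 5 + ((43 − 21) / 22) × 5 = 10.0000

10.00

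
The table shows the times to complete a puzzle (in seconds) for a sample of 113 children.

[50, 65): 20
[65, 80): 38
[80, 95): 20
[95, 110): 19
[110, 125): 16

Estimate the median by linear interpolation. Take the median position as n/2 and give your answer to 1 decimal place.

79.4

Cumulative frequencies: 20, 58, 78, 97, 113
n = 113; position = n/2 = 56.5.
This falls in the class [65, 80): L = 65, F = 20, f = 38, h = 15.
Median ≈ 65 + ((56.5 − 20) / 38) × 15 = 79.4079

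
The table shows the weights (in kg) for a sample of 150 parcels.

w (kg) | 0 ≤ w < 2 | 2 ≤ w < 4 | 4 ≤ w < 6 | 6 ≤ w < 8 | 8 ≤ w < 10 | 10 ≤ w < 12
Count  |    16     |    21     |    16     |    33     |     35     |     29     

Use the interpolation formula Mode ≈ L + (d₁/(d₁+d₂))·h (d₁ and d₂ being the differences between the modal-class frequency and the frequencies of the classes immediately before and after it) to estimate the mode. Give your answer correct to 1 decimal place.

8.5

Modal class: 8 ≤ w < 10 (highest frequency 35).
d₁ = 35 − 33 = 2, d₂ = 35 − 29 = 6
Mode ≈ 8 + (2/(2+6)) × 2 = 8 + 0.5000 = 8.5000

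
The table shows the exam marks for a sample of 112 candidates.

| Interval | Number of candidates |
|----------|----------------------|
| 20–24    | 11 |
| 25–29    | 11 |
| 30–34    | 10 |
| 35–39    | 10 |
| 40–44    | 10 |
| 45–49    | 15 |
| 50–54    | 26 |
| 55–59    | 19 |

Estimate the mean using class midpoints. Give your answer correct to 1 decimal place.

42.8

Midpoints: 22, 27, 32, 37, 42, 47, 52, 57
Σfm = 11×22 + 11×27 + 10×32 + 10×37 + 10×42 + 15×47 + 26×52 + 19×57 = 4789
n = Σf = 112
Mean = 4789 / 112 = 42.7589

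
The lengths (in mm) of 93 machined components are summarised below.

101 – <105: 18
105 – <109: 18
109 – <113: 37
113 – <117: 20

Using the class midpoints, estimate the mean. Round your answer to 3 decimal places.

109.538

Midpoints: 103, 107, 111, 115
Σfm = 18×103 + 18×107 + 37×111 + 20×115 = 10187
n = Σf = 93
Mean = 10187 / 93 = 109.5376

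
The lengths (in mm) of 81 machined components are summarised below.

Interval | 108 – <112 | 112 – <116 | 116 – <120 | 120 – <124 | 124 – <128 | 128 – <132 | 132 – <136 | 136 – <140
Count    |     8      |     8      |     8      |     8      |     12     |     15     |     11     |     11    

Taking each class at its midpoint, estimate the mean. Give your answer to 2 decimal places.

125.51

Midpoints: 110, 114, 118, 122, 126, 130, 134, 138
Σfm = 8×110 + 8×114 + 8×118 + 8×122 + 12×126 + 15×130 + 11×134 + 11×138 = 10166
n = Σf = 81
Mean = 10166 / 81 = 125.5062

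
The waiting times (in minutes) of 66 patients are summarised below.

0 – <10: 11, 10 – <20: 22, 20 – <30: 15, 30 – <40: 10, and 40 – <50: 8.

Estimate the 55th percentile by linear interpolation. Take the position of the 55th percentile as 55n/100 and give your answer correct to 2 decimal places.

22.20

Cumulative frequencies: 11, 33, 48, 58, 66
n = 66; position = 55n/100 = 36.3.
This falls in the class 20 – <30: L = 20, F = 33, f = 15, h = 10.
55th percentile ≈ 20 + ((36.3 − 33) / 15) × 10 = 22.2000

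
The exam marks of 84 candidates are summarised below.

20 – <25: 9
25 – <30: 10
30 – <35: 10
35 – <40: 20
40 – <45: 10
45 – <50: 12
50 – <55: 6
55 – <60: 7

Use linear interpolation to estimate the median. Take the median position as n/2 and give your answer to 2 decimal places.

38.25

Cumulative frequencies: 9, 19, 29, 49, 59, 71, 77, 84
n = 84; position = n/2 = 42.
This falls in the class 35 – <40: L = 35, F = 29, f = 20, h = 5.
Median ≈ 35 + ((42 − 29) / 20) × 5 = 38.2500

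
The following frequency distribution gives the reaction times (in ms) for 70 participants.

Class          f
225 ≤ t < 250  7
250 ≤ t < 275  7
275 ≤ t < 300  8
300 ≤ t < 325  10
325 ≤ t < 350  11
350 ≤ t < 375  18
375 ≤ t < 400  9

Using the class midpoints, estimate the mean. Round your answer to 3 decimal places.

Midpoints: 237.5, 262.5, 287.5, 312.5, 337.5, 362.5, 387.5
Σfm = 7×237.5 + 7×262.5 + 8×287.5 + 10×312.5 + 11×337.5 + 18×362.5 + 9×387.5 = 22650
n = Σf = 70
Mean = 22650 / 70 = 323.5714

323.571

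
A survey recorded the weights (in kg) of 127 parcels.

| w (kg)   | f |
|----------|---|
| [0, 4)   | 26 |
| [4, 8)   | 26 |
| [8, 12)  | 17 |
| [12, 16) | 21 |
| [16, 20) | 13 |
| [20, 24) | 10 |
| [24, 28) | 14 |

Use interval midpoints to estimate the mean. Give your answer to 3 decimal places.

11.732

Midpoints: 2, 6, 10, 14, 18, 22, 26
Σfm = 26×2 + 26×6 + 17×10 + 21×14 + 13×18 + 10×22 + 14×26 = 1490
n = Σf = 127
Mean = 1490 / 127 = 11.7323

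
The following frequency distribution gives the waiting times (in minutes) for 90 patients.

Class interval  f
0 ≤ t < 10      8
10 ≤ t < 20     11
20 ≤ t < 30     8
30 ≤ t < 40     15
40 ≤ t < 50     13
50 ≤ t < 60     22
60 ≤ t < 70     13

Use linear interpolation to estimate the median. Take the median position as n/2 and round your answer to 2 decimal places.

Cumulative frequencies: 8, 19, 27, 42, 55, 77, 90
n = 90; position = n/2 = 45.
This falls in the class 40 ≤ t < 50: L = 40, F = 42, f = 13, h = 10.
Median ≈ 40 + ((45 − 42) / 13) × 10 = 42.3077

42.31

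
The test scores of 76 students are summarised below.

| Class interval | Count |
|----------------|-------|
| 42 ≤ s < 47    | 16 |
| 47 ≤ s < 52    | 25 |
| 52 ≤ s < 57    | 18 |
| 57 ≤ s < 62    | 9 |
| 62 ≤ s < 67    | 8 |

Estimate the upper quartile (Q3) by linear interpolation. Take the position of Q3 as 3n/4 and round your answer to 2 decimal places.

56.44

Cumulative frequencies: 16, 41, 59, 68, 76
n = 76; position = 3n/4 = 57.
This falls in the class 52 ≤ s < 57: L = 52, F = 41, f = 18, h = 5.
Upper quartile ≈ 52 + ((57 − 41) / 18) × 5 = 56.4444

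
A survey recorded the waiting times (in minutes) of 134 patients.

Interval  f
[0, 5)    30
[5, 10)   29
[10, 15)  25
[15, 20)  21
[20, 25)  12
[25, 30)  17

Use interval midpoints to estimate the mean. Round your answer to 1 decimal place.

Midpoints: 2.5, 7.5, 12.5, 17.5, 22.5, 27.5
Σfm = 30×2.5 + 29×7.5 + 25×12.5 + 21×17.5 + 12×22.5 + 17×27.5 = 1710
n = Σf = 134
Mean = 1710 / 134 = 12.7612

12.8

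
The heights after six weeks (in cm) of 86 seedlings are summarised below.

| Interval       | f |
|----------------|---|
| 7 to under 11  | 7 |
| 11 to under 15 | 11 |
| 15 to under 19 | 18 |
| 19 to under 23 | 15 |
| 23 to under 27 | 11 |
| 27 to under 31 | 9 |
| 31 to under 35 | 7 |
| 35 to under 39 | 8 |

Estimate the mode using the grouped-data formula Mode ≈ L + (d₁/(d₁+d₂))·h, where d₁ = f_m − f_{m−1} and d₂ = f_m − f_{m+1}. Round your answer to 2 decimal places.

17.80

Modal class: 15 to under 19 (highest frequency 18).
d₁ = 18 − 11 = 7, d₂ = 18 − 15 = 3
Mode ≈ 15 + (7/(7+3)) × 4 = 15 + 2.8000 = 17.8000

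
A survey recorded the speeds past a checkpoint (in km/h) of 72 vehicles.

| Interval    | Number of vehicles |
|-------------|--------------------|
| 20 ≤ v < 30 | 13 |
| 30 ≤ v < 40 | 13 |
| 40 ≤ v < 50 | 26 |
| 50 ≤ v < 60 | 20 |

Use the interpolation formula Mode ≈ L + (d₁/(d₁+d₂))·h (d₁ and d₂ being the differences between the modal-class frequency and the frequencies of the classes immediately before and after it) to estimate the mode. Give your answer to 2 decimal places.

46.84

Modal class: 40 ≤ v < 50 (highest frequency 26).
d₁ = 26 − 13 = 13, d₂ = 26 − 20 = 6
Mode ≈ 40 + (13/(13+6)) × 10 = 40 + 6.8421 = 46.8421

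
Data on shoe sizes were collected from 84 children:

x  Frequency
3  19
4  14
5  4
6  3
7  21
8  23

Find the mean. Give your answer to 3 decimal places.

5.738

Values: 3, 4, 5, 6, 7, 8
Σfx = 19×3 + 14×4 + 4×5 + 3×6 + 21×7 + 23×8 = 482
n = Σf = 84
Mean = 482 / 84 = 5.7381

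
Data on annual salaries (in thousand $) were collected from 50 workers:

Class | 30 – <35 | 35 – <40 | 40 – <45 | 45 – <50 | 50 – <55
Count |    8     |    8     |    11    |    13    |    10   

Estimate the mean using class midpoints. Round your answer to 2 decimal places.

43.40

Midpoints: 32.5, 37.5, 42.5, 47.5, 52.5
Σfm = 8×32.5 + 8×37.5 + 11×42.5 + 13×47.5 + 10×52.5 = 2170
n = Σf = 50
Mean = 2170 / 50 = 43.4000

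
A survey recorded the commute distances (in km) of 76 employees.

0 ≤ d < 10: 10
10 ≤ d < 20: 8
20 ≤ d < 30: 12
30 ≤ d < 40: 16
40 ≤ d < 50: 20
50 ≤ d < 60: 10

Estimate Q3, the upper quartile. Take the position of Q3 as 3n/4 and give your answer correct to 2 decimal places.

Cumulative frequencies: 10, 18, 30, 46, 66, 76
n = 76; position = 3n/4 = 57.
This falls in the class 40 ≤ d < 50: L = 40, F = 46, f = 20, h = 10.
Upper quartile ≈ 40 + ((57 − 46) / 20) × 10 = 45.5000

45.50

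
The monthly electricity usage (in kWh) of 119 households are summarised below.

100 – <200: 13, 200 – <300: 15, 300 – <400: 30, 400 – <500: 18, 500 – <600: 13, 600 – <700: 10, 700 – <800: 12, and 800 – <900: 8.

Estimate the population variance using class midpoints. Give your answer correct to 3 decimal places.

41677.848

Midpoints: 150, 250, 350, 450, 550, 650, 750, 850
n = 119, Σfm = 53750, mean = 451.6807
Σfm² = 29237500
Σf(m − x̄)² = Σfm² − (Σfm)²/n = 29237500 − 53750²/119 = 4959663.8655
Population variance = 4959663.8655 / 119 = 41677.8476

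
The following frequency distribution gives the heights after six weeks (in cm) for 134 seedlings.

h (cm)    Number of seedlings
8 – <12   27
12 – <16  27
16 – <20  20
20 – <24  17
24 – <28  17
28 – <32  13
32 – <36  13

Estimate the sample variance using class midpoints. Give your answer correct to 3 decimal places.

62.223

Midpoints: 10, 14, 18, 22, 26, 30, 34
n = 134, Σfm = 2656, mean = 19.8209
Σfm² = 60920
Σf(m − x̄)² = Σfm² − (Σfm)²/n = 60920 − 2656²/134 = 8275.7015
Sample variance = 8275.7015 / 133 = 62.2233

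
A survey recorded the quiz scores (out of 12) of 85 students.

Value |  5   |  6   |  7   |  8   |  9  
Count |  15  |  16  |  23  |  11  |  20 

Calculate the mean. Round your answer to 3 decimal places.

Values: 5, 6, 7, 8, 9
Σfx = 15×5 + 16×6 + 23×7 + 11×8 + 20×9 = 600
n = Σf = 85
Mean = 600 / 85 = 7.0588

7.059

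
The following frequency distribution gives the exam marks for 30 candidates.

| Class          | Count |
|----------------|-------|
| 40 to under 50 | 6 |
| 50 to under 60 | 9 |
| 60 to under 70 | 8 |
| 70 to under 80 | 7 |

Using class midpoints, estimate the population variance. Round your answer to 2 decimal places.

Midpoints: 45, 55, 65, 75
n = 30, Σfm = 1810, mean = 60.3333
Σfm² = 112550
Σf(m − x̄)² = Σfm² − (Σfm)²/n = 112550 − 1810²/30 = 3346.6667
Population variance = 3346.6667 / 30 = 111.5556

111.56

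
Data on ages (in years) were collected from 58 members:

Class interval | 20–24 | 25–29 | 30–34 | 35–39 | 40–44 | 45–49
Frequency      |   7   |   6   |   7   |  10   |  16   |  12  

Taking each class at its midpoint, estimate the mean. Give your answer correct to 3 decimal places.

37.000

Midpoints: 22, 27, 32, 37, 42, 47
Σfm = 7×22 + 6×27 + 7×32 + 10×37 + 16×42 + 12×47 = 2146
n = Σf = 58
Mean = 2146 / 58 = 37.0000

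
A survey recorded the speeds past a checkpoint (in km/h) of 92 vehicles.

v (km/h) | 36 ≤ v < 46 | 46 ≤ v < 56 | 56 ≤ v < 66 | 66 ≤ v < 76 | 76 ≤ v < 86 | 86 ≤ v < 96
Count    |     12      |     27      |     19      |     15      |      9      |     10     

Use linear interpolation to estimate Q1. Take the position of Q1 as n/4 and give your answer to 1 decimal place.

50.1

Cumulative frequencies: 12, 39, 58, 73, 82, 92
n = 92; position = n/4 = 23.
This falls in the class 46 ≤ v < 56: L = 46, F = 12, f = 27, h = 10.
Lower quartile ≈ 46 + ((23 − 12) / 27) × 10 = 50.0741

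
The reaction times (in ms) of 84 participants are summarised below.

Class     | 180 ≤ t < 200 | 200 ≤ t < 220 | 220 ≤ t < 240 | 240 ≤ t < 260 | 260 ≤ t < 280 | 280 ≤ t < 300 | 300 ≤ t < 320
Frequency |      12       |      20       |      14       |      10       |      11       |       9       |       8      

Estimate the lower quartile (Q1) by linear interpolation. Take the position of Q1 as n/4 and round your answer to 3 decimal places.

Cumulative frequencies: 12, 32, 46, 56, 67, 76, 84
n = 84; position = n/4 = 21.
This falls in the class 200 ≤ t < 220: L = 200, F = 12, f = 20, h = 20.
Lower quartile ≈ 200 + ((21 − 12) / 20) × 20 = 209.0000

209.000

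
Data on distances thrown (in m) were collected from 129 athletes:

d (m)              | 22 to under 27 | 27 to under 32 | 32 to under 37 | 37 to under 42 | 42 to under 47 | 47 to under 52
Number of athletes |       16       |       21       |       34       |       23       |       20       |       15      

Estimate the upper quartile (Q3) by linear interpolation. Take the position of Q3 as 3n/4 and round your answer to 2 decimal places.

42.69

Cumulative frequencies: 16, 37, 71, 94, 114, 129
n = 129; position = 3n/4 = 96.75.
This falls in the class 42 to under 47: L = 42, F = 94, f = 20, h = 5.
Upper quartile ≈ 42 + ((96.75 − 94) / 20) × 5 = 42.6875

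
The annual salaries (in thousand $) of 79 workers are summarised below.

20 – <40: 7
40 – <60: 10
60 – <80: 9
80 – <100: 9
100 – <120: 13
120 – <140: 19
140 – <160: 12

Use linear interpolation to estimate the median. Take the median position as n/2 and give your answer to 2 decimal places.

Cumulative frequencies: 7, 17, 26, 35, 48, 67, 79
n = 79; position = n/2 = 39.5.
This falls in the class 100 – <120: L = 100, F = 35, f = 13, h = 20.
Median ≈ 100 + ((39.5 − 35) / 13) × 20 = 106.9231

106.92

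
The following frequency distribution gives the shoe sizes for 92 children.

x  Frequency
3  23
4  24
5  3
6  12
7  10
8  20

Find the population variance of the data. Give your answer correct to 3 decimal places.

Values: 3, 4, 5, 6, 7, 8
n = 92, Σfx = 482, mean = 5.2391
Σfx² = 2868
Σf(x − x̄)² = Σfx² − (Σfx)²/n = 2868 − 482²/92 = 342.7391
Population variance = 342.7391 / 92 = 3.7254

3.725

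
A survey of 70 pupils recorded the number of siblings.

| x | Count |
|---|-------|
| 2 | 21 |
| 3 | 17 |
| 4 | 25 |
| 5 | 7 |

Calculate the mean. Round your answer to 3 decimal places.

3.257

Values: 2, 3, 4, 5
Σfx = 21×2 + 17×3 + 25×4 + 7×5 = 228
n = Σf = 70
Mean = 228 / 70 = 3.2571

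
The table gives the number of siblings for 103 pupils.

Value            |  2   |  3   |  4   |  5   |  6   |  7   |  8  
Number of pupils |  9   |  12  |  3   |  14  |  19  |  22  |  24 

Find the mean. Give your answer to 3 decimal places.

Values: 2, 3, 4, 5, 6, 7, 8
Σfx = 9×2 + 12×3 + 3×4 + 14×5 + 19×6 + 22×7 + 24×8 = 596
n = Σf = 103
Mean = 596 / 103 = 5.7864

5.786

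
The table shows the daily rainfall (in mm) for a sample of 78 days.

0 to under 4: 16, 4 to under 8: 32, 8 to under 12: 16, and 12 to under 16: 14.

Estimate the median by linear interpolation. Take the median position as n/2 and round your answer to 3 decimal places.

6.875

Cumulative frequencies: 16, 48, 64, 78
n = 78; position = n/2 = 39.
This falls in the class 4 to under 8: L = 4, F = 16, f = 32, h = 4.
Median ≈ 4 + ((39 − 16) / 32) × 4 = 6.8750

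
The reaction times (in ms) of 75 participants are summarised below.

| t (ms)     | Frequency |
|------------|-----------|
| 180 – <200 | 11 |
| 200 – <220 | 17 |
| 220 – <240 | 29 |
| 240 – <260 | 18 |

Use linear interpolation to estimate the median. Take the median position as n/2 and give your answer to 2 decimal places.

226.55

Cumulative frequencies: 11, 28, 57, 75
n = 75; position = n/2 = 37.5.
This falls in the class 220 – <240: L = 220, F = 28, f = 29, h = 20.
Median ≈ 220 + ((37.5 − 28) / 29) × 20 = 226.5517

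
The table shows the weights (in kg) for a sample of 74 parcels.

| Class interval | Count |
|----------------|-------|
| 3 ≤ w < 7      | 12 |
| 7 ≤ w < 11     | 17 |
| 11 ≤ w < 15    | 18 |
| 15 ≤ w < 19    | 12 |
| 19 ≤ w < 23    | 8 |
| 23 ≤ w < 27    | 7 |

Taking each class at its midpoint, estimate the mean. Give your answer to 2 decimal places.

13.43

Midpoints: 5, 9, 13, 17, 21, 25
Σfm = 12×5 + 17×9 + 18×13 + 12×17 + 8×21 + 7×25 = 994
n = Σf = 74
Mean = 994 / 74 = 13.4324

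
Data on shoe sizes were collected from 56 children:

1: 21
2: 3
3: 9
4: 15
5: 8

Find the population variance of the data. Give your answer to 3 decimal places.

2.330

Values: 1, 2, 3, 4, 5
n = 56, Σfx = 154, mean = 2.7500
Σfx² = 554
Σf(x − x̄)² = Σfx² − (Σfx)²/n = 554 − 154²/56 = 130.5000
Population variance = 130.5000 / 56 = 2.3304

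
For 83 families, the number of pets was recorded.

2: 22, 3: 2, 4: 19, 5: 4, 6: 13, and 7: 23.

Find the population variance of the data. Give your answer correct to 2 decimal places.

Values: 2, 3, 4, 5, 6, 7
n = 83, Σfx = 385, mean = 4.6386
Σfx² = 2105
Σf(x − x̄)² = Σfx² − (Σfx)²/n = 2105 − 385²/83 = 319.1566
Population variance = 319.1566 / 83 = 3.8453

3.85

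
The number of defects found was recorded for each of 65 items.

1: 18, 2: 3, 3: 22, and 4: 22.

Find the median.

Cumulative frequencies: 18, 21, 43, 65
n = 65, so the median is the value in position (n+1)/2 = 33.
Position 33 falls at value 3.

3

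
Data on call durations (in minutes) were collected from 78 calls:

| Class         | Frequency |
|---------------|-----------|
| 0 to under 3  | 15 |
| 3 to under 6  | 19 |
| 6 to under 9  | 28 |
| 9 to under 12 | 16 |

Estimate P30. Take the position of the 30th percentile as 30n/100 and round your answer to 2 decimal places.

Cumulative frequencies: 15, 34, 62, 78
n = 78; position = 30n/100 = 23.4.
This falls in the class 3 to under 6: L = 3, F = 15, f = 19, h = 3.
30th percentile ≈ 3 + ((23.4 − 15) / 19) × 3 = 4.3263

4.33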